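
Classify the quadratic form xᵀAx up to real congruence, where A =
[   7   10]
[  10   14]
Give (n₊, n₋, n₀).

step 0: pivot 7 → sign +
step 1: pivot -2/7 → sign −
signature = (1, 1, 0)

Answer: (1, 1, 0)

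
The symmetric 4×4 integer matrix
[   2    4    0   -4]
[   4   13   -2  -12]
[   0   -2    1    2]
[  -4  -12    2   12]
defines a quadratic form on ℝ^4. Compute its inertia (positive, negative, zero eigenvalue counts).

Answer: (3, 0, 1)

Derivation:
step 0: pivot 2 → sign +
step 1: pivot 5 → sign +
step 2: pivot 1/5 → sign +
step 3: row/col 3 already zero → sign 0
signature = (3, 0, 1)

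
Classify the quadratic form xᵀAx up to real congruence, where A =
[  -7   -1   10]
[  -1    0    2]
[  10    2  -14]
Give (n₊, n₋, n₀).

step 0: pivot -7 → sign −
step 1: pivot 1/7 → sign +
step 2: pivot -2 → sign −
signature = (1, 2, 0)

Answer: (1, 2, 0)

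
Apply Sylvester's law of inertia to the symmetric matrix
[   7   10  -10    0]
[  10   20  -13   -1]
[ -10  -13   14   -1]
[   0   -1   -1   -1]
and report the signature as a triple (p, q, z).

step 0: pivot 7 → sign +
step 1: pivot 40/7 → sign +
step 2: pivot -23/40 → sign −
step 3: pivot -3/23 → sign −
signature = (2, 2, 0)

Answer: (2, 2, 0)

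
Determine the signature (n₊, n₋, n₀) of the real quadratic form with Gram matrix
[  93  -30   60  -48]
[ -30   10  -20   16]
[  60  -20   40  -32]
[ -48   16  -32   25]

step 0: pivot 93 → sign +
step 1: pivot 10/31 → sign +
step 2: pivot -3/5 → sign −
step 3: row/col 3 already zero → sign 0
signature = (2, 1, 1)

Answer: (2, 1, 1)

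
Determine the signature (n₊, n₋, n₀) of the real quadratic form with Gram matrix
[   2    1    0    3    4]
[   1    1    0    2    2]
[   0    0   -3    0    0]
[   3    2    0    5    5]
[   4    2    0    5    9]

step 0: pivot 2 → sign +
step 1: pivot 1/2 → sign +
step 2: pivot -3 → sign −
step 3: pivot 1 → sign +
step 4: pivot -1 → sign −
signature = (3, 2, 0)

Answer: (3, 2, 0)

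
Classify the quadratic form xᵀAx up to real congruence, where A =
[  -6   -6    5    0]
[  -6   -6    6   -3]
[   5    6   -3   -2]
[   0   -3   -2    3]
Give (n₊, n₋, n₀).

step 0: pivot -6 → sign −
step 1: pivot 7/6 → sign +
step 2: pivot -6/7 → sign −
step 3: pivot 3/2 → sign +
signature = (2, 2, 0)

Answer: (2, 2, 0)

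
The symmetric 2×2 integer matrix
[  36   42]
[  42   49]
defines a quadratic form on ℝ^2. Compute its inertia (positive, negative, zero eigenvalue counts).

Answer: (1, 0, 1)

Derivation:
step 0: pivot 36 → sign +
step 1: row/col 1 already zero → sign 0
signature = (1, 0, 1)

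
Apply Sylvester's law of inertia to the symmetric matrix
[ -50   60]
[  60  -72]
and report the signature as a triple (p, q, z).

step 0: pivot -50 → sign −
step 1: row/col 1 already zero → sign 0
signature = (0, 1, 1)

Answer: (0, 1, 1)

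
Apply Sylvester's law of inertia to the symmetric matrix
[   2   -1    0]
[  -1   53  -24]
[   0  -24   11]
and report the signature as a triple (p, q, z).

Answer: (3, 0, 0)

Derivation:
step 0: pivot 2 → sign +
step 1: pivot 105/2 → sign +
step 2: pivot 1/35 → sign +
signature = (3, 0, 0)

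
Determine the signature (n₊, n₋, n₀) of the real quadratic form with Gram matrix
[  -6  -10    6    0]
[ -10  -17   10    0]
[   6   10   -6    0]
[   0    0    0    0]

step 0: pivot -6 → sign −
step 1: pivot -1/3 → sign −
step 2: row/col 2 already zero → sign 0
step 3: row/col 3 already zero → sign 0
signature = (0, 2, 2)

Answer: (0, 2, 2)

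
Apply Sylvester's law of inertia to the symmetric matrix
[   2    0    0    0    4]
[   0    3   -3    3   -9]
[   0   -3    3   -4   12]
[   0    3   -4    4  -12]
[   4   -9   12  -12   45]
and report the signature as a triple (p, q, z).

Answer: (4, 1, 0)

Derivation:
step 0: pivot 2 → sign +
step 1: pivot 3 → sign +
step 2: pivot 1 → sign +
step 3: pivot -1 → sign −
step 4: pivot 1 → sign +
signature = (4, 1, 0)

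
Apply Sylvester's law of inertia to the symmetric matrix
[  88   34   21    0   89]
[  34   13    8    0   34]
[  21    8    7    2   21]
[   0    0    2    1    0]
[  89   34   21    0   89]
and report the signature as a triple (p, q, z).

Answer: (3, 2, 0)

Derivation:
step 0: pivot 88 → sign +
step 1: pivot -3/22 → sign −
step 2: pivot 25/12 → sign +
step 3: pivot -23/25 → sign −
step 4: pivot 2/23 → sign +
signature = (3, 2, 0)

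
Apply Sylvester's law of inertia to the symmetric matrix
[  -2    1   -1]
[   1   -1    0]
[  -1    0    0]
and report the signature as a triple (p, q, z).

Answer: (1, 2, 0)

Derivation:
step 0: pivot -2 → sign −
step 1: pivot -1/2 → sign −
step 2: pivot 1 → sign +
signature = (1, 2, 0)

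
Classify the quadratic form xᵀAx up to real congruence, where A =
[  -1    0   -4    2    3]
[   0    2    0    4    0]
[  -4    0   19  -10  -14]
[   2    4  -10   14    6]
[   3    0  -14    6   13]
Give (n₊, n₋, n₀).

Answer: (4, 1, 0)

Derivation:
step 0: pivot -1 → sign −
step 1: pivot 2 → sign +
step 2: pivot 35 → sign +
step 3: pivot 26/35 → sign +
step 4: pivot 2/13 → sign +
signature = (4, 1, 0)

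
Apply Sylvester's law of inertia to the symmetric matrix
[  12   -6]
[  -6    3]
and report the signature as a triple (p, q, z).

Answer: (1, 0, 1)

Derivation:
step 0: pivot 12 → sign +
step 1: row/col 1 already zero → sign 0
signature = (1, 0, 1)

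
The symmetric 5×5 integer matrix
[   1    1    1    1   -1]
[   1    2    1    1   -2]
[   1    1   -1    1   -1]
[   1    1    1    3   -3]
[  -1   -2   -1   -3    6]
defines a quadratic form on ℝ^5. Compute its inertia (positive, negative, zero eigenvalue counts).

Answer: (4, 1, 0)

Derivation:
step 0: pivot 1 → sign +
step 1: pivot 1 → sign +
step 2: pivot -2 → sign −
step 3: pivot 2 → sign +
step 4: pivot 2 → sign +
signature = (4, 1, 0)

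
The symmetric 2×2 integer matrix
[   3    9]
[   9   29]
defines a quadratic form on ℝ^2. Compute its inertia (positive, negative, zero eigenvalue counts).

step 0: pivot 3 → sign +
step 1: pivot 2 → sign +
signature = (2, 0, 0)

Answer: (2, 0, 0)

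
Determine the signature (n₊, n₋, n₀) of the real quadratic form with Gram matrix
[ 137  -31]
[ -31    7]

Answer: (1, 1, 0)

Derivation:
step 0: pivot 137 → sign +
step 1: pivot -2/137 → sign −
signature = (1, 1, 0)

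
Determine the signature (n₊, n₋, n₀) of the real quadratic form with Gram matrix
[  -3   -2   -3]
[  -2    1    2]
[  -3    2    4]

Answer: (2, 1, 0)

Derivation:
step 0: pivot -3 → sign −
step 1: pivot 7/3 → sign +
step 2: pivot 1/7 → sign +
signature = (2, 1, 0)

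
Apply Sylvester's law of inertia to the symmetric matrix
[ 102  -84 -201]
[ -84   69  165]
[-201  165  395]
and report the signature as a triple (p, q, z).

Answer: (2, 1, 0)

Derivation:
step 0: pivot 102 → sign +
step 1: pivot -3/17 → sign −
step 2: pivot 1/2 → sign +
signature = (2, 1, 0)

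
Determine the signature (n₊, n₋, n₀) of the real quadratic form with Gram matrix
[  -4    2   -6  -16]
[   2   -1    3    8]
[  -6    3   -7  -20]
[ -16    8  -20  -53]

step 0: pivot -4 → sign −
step 1: pivot 2 → sign +
step 2: pivot 3 → sign +
step 3: row/col 3 already zero → sign 0
signature = (2, 1, 1)

Answer: (2, 1, 1)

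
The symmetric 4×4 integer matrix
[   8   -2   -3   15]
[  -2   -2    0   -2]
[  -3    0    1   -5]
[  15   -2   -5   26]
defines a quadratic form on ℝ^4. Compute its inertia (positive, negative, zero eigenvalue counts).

Answer: (2, 2, 0)

Derivation:
step 0: pivot 8 → sign +
step 1: pivot -5/2 → sign −
step 2: pivot 1/10 → sign +
step 3: pivot -1 → sign −
signature = (2, 2, 0)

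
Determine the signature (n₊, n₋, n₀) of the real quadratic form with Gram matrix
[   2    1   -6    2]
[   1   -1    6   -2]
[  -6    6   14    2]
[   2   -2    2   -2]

Answer: (2, 1, 1)

Derivation:
step 0: pivot 2 → sign +
step 1: pivot -3/2 → sign −
step 2: pivot 50 → sign +
step 3: row/col 3 already zero → sign 0
signature = (2, 1, 1)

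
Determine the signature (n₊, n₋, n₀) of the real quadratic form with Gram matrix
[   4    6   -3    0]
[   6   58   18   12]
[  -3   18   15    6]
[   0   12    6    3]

Answer: (3, 1, 0)

Derivation:
step 0: pivot 4 → sign +
step 1: pivot 49 → sign +
step 2: pivot 237/98 → sign +
step 3: pivot -3/79 → sign −
signature = (3, 1, 0)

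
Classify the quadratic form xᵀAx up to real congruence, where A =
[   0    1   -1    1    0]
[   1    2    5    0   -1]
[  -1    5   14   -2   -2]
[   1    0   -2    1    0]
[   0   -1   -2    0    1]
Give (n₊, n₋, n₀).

step 0: pivot 2 → sign +
step 1: pivot -1/2 → sign −
step 2: pivot 26 → sign +
step 3: pivot -3/26 → sign −
step 4: pivot 2/3 → sign +
signature = (3, 2, 0)

Answer: (3, 2, 0)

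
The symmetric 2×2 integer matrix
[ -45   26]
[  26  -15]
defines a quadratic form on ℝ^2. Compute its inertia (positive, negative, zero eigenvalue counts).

step 0: pivot -45 → sign −
step 1: pivot 1/45 → sign +
signature = (1, 1, 0)

Answer: (1, 1, 0)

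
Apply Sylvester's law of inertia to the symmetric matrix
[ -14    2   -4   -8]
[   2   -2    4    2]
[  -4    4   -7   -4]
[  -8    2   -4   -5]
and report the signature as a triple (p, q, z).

step 0: pivot -14 → sign −
step 1: pivot -12/7 → sign −
step 2: pivot 1 → sign +
step 3: row/col 3 already zero → sign 0
signature = (1, 2, 1)

Answer: (1, 2, 1)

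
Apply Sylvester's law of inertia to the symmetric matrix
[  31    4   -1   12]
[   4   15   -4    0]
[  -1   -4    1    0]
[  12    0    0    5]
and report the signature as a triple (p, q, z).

Answer: (3, 1, 0)

Derivation:
step 0: pivot 31 → sign +
step 1: pivot 449/31 → sign +
step 2: pivot -30/449 → sign −
step 3: pivot 1/5 → sign +
signature = (3, 1, 0)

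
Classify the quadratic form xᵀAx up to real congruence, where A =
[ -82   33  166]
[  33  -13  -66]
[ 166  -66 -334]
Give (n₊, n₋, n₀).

Answer: (1, 2, 0)

Derivation:
step 0: pivot -82 → sign −
step 1: pivot 23/82 → sign +
step 2: pivot -6/23 → sign −
signature = (1, 2, 0)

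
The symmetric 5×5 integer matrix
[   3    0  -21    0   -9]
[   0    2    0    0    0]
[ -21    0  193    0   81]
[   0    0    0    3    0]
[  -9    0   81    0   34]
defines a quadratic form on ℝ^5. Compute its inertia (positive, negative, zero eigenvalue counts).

Answer: (4, 1, 0)

Derivation:
step 0: pivot 3 → sign +
step 1: pivot 2 → sign +
step 2: pivot 46 → sign +
step 3: pivot 3 → sign +
step 4: pivot -1/23 → sign −
signature = (4, 1, 0)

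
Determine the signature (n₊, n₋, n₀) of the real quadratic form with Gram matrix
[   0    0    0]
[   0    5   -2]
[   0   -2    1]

Answer: (2, 0, 1)

Derivation:
step 0: pivot 5 → sign +
step 1: pivot 1/5 → sign +
step 2: row/col 2 already zero → sign 0
signature = (2, 0, 1)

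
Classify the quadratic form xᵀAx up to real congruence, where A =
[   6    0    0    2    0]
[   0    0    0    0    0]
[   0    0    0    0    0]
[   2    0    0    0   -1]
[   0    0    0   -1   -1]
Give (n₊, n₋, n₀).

Answer: (2, 1, 2)

Derivation:
step 0: pivot 6 → sign +
step 1: pivot -2/3 → sign −
step 2: pivot 1/2 → sign +
step 3: row/col 3 already zero → sign 0
step 4: row/col 4 already zero → sign 0
signature = (2, 1, 2)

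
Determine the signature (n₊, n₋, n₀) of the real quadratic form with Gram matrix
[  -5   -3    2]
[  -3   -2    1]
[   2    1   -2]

Answer: (0, 3, 0)

Derivation:
step 0: pivot -5 → sign −
step 1: pivot -1/5 → sign −
step 2: pivot -1 → sign −
signature = (0, 3, 0)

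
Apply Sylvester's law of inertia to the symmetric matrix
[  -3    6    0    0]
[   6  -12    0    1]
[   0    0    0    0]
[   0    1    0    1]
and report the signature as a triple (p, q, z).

Answer: (1, 2, 1)

Derivation:
step 0: pivot -3 → sign −
step 1: pivot 1 → sign +
step 2: pivot -1 → sign −
step 3: row/col 3 already zero → sign 0
signature = (1, 2, 1)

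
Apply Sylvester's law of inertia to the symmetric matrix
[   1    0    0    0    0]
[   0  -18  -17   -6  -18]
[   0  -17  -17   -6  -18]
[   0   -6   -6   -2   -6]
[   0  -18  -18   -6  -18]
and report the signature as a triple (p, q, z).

step 0: pivot 1 → sign +
step 1: pivot -18 → sign −
step 2: pivot -17/18 → sign −
step 3: pivot 2/17 → sign +
step 4: row/col 4 already zero → sign 0
signature = (2, 2, 1)

Answer: (2, 2, 1)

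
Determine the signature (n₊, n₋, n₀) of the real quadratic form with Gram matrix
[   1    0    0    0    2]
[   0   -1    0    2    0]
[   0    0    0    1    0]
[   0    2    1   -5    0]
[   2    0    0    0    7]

Answer: (3, 2, 0)

Derivation:
step 0: pivot 1 → sign +
step 1: pivot -1 → sign −
step 2: pivot -1 → sign −
step 3: pivot 1 → sign +
step 4: pivot 3 → sign +
signature = (3, 2, 0)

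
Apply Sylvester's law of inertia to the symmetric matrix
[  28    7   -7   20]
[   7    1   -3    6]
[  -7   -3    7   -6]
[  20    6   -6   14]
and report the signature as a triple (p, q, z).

Answer: (3, 1, 0)

Derivation:
step 0: pivot 28 → sign +
step 1: pivot -3/4 → sign −
step 2: pivot 22/3 → sign +
step 3: pivot 6/77 → sign +
signature = (3, 1, 0)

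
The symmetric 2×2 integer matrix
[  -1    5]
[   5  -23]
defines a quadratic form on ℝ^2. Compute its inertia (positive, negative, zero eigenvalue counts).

step 0: pivot -1 → sign −
step 1: pivot 2 → sign +
signature = (1, 1, 0)

Answer: (1, 1, 0)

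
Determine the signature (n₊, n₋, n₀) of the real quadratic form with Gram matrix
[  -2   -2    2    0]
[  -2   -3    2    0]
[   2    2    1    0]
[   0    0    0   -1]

step 0: pivot -2 → sign −
step 1: pivot -1 → sign −
step 2: pivot 3 → sign +
step 3: pivot -1 → sign −
signature = (1, 3, 0)

Answer: (1, 3, 0)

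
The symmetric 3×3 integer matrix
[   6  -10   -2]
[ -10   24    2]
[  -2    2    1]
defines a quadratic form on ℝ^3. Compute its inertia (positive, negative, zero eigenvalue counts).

Answer: (3, 0, 0)

Derivation:
step 0: pivot 6 → sign +
step 1: pivot 22/3 → sign +
step 2: pivot 1/11 → sign +
signature = (3, 0, 0)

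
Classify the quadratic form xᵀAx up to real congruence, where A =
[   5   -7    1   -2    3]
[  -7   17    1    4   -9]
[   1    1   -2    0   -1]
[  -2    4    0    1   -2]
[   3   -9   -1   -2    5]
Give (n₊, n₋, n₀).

Answer: (2, 1, 2)

Derivation:
step 0: pivot 5 → sign +
step 1: pivot 36/5 → sign +
step 2: pivot -3 → sign −
step 3: row/col 3 already zero → sign 0
step 4: row/col 4 already zero → sign 0
signature = (2, 1, 2)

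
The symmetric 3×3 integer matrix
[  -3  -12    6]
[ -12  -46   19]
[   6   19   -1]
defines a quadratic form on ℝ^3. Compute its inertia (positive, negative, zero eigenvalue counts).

step 0: pivot -3 → sign −
step 1: pivot 2 → sign +
step 2: pivot -3/2 → sign −
signature = (1, 2, 0)

Answer: (1, 2, 0)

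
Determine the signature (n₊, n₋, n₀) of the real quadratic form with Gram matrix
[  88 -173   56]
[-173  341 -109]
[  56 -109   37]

step 0: pivot 88 → sign +
step 1: pivot 79/88 → sign +
step 2: pivot 3/79 → sign +
signature = (3, 0, 0)

Answer: (3, 0, 0)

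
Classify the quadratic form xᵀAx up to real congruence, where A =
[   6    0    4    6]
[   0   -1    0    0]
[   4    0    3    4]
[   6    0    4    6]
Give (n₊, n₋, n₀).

step 0: pivot 6 → sign +
step 1: pivot -1 → sign −
step 2: pivot 1/3 → sign +
step 3: row/col 3 already zero → sign 0
signature = (2, 1, 1)

Answer: (2, 1, 1)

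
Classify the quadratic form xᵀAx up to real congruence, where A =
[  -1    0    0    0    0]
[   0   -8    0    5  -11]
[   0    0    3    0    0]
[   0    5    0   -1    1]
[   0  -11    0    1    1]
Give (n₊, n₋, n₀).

Answer: (2, 3, 0)

Derivation:
step 0: pivot -1 → sign −
step 1: pivot -8 → sign −
step 2: pivot 3 → sign +
step 3: pivot 17/8 → sign +
step 4: pivot -2/17 → sign −
signature = (2, 3, 0)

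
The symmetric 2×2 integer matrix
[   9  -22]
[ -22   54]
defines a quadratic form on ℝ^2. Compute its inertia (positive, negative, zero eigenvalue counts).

Answer: (2, 0, 0)

Derivation:
step 0: pivot 9 → sign +
step 1: pivot 2/9 → sign +
signature = (2, 0, 0)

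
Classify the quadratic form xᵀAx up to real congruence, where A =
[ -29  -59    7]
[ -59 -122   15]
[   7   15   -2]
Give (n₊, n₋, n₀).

step 0: pivot -29 → sign −
step 1: pivot -57/29 → sign −
step 2: pivot -1/57 → sign −
signature = (0, 3, 0)

Answer: (0, 3, 0)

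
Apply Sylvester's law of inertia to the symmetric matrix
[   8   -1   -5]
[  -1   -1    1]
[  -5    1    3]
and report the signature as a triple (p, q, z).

Answer: (1, 1, 1)

Derivation:
step 0: pivot 8 → sign +
step 1: pivot -9/8 → sign −
step 2: row/col 2 already zero → sign 0
signature = (1, 1, 1)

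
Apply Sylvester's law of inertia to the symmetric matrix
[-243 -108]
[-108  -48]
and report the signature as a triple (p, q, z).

step 0: pivot -243 → sign −
step 1: row/col 1 already zero → sign 0
signature = (0, 1, 1)

Answer: (0, 1, 1)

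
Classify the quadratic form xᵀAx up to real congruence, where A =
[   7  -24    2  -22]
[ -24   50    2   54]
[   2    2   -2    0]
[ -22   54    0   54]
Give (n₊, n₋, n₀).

step 0: pivot 7 → sign +
step 1: pivot -226/7 → sign −
step 2: pivot -16/113 → sign −
step 3: pivot 1/4 → sign +
signature = (2, 2, 0)

Answer: (2, 2, 0)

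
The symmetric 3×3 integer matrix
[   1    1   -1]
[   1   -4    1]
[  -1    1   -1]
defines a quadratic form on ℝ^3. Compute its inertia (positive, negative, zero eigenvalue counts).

step 0: pivot 1 → sign +
step 1: pivot -5 → sign −
step 2: pivot -6/5 → sign −
signature = (1, 2, 0)

Answer: (1, 2, 0)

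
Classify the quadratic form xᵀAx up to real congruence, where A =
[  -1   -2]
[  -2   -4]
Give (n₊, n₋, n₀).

step 0: pivot -1 → sign −
step 1: row/col 1 already zero → sign 0
signature = (0, 1, 1)

Answer: (0, 1, 1)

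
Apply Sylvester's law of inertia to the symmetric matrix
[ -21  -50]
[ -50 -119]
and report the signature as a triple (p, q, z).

Answer: (1, 1, 0)

Derivation:
step 0: pivot -21 → sign −
step 1: pivot 1/21 → sign +
signature = (1, 1, 0)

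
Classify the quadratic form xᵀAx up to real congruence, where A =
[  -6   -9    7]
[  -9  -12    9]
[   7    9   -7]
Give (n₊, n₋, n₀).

step 0: pivot -6 → sign −
step 1: pivot 3/2 → sign +
step 2: pivot -1/3 → sign −
signature = (1, 2, 0)

Answer: (1, 2, 0)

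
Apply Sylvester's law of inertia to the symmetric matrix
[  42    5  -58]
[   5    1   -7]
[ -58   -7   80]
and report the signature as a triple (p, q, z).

Answer: (2, 1, 0)

Derivation:
step 0: pivot 42 → sign +
step 1: pivot 17/42 → sign +
step 2: pivot -2/17 → sign −
signature = (2, 1, 0)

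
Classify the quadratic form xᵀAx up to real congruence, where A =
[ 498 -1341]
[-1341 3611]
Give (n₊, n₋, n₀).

Answer: (1, 1, 0)

Derivation:
step 0: pivot 498 → sign +
step 1: pivot -1/166 → sign −
signature = (1, 1, 0)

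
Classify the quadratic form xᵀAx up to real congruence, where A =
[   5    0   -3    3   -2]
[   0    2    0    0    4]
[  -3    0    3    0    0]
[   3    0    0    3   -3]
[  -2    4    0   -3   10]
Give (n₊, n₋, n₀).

step 0: pivot 5 → sign +
step 1: pivot 2 → sign +
step 2: pivot 6/5 → sign +
step 3: pivot -3/2 → sign −
step 4: row/col 4 already zero → sign 0
signature = (3, 1, 1)

Answer: (3, 1, 1)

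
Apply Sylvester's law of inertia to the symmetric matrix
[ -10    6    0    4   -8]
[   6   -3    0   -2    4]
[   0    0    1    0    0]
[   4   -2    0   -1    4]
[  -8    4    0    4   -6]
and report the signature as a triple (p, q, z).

Answer: (3, 2, 0)

Derivation:
step 0: pivot -10 → sign −
step 1: pivot 3/5 → sign +
step 2: pivot 1 → sign +
step 3: pivot 1/3 → sign +
step 4: pivot -6 → sign −
signature = (3, 2, 0)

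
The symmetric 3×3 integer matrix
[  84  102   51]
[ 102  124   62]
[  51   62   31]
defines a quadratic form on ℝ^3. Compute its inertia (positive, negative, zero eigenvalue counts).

step 0: pivot 84 → sign +
step 1: pivot 1/7 → sign +
step 2: row/col 2 already zero → sign 0
signature = (2, 0, 1)

Answer: (2, 0, 1)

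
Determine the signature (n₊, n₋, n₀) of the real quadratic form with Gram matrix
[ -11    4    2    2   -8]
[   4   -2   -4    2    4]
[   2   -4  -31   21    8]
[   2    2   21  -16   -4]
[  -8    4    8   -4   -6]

Answer: (2, 3, 0)

Derivation:
step 0: pivot -11 → sign −
step 1: pivot -6/11 → sign −
step 2: pivot -11 → sign −
step 3: pivot 3/11 → sign +
step 4: pivot 2 → sign +
signature = (2, 3, 0)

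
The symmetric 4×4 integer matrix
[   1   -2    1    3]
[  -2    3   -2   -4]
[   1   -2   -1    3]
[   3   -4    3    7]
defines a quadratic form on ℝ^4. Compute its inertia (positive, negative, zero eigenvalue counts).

step 0: pivot 1 → sign +
step 1: pivot -1 → sign −
step 2: pivot -2 → sign −
step 3: pivot 2 → sign +
signature = (2, 2, 0)

Answer: (2, 2, 0)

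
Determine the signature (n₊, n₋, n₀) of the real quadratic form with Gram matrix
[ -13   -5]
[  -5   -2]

step 0: pivot -13 → sign −
step 1: pivot -1/13 → sign −
signature = (0, 2, 0)

Answer: (0, 2, 0)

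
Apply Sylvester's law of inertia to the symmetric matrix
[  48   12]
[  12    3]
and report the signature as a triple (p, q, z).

Answer: (1, 0, 1)

Derivation:
step 0: pivot 48 → sign +
step 1: row/col 1 already zero → sign 0
signature = (1, 0, 1)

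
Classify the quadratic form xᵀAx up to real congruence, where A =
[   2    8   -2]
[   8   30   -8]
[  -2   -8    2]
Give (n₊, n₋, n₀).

step 0: pivot 2 → sign +
step 1: pivot -2 → sign −
step 2: row/col 2 already zero → sign 0
signature = (1, 1, 1)

Answer: (1, 1, 1)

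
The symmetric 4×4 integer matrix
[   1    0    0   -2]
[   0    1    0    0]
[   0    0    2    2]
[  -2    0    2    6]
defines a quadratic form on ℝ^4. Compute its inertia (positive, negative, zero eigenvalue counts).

step 0: pivot 1 → sign +
step 1: pivot 1 → sign +
step 2: pivot 2 → sign +
step 3: row/col 3 already zero → sign 0
signature = (3, 0, 1)

Answer: (3, 0, 1)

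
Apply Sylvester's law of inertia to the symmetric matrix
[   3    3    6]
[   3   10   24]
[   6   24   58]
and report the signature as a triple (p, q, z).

Answer: (2, 1, 0)

Derivation:
step 0: pivot 3 → sign +
step 1: pivot 7 → sign +
step 2: pivot -2/7 → sign −
signature = (2, 1, 0)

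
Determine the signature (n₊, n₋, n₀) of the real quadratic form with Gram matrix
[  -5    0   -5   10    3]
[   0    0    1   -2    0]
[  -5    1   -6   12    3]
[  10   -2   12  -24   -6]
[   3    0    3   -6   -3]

Answer: (1, 3, 1)

Derivation:
step 0: pivot -5 → sign −
step 1: pivot -1 → sign −
step 2: pivot 1 → sign +
step 3: pivot -6/5 → sign −
step 4: row/col 4 already zero → sign 0
signature = (1, 3, 1)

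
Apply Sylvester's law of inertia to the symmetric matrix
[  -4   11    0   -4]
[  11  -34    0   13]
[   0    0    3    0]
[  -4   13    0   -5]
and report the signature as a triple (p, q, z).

Answer: (2, 2, 0)

Derivation:
step 0: pivot -4 → sign −
step 1: pivot -15/4 → sign −
step 2: pivot 3 → sign +
step 3: pivot 1/15 → sign +
signature = (2, 2, 0)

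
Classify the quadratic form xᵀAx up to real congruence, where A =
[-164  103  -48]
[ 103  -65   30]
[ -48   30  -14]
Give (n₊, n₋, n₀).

Answer: (1, 2, 0)

Derivation:
step 0: pivot -164 → sign −
step 1: pivot -51/164 → sign −
step 2: pivot 2/17 → sign +
signature = (1, 2, 0)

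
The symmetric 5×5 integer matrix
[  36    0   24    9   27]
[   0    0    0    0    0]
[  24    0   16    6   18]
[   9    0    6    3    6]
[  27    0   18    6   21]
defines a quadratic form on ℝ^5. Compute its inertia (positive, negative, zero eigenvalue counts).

Answer: (2, 0, 3)

Derivation:
step 0: pivot 36 → sign +
step 1: pivot 3/4 → sign +
step 2: row/col 2 already zero → sign 0
step 3: row/col 3 already zero → sign 0
step 4: row/col 4 already zero → sign 0
signature = (2, 0, 3)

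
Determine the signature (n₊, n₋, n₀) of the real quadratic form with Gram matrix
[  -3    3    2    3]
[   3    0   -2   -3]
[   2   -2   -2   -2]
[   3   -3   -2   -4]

Answer: (1, 3, 0)

Derivation:
step 0: pivot -3 → sign −
step 1: pivot 3 → sign +
step 2: pivot -2/3 → sign −
step 3: pivot -1 → sign −
signature = (1, 3, 0)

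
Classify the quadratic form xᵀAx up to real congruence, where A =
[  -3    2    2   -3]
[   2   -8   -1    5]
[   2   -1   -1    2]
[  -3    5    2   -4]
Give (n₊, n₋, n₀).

step 0: pivot -3 → sign −
step 1: pivot -20/3 → sign −
step 2: pivot 7/20 → sign +
step 3: pivot 2/7 → sign +
signature = (2, 2, 0)

Answer: (2, 2, 0)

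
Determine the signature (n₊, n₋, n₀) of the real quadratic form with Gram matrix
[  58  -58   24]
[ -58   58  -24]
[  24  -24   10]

Answer: (2, 0, 1)

Derivation:
step 0: pivot 58 → sign +
step 1: pivot 2/29 → sign +
step 2: row/col 2 already zero → sign 0
signature = (2, 0, 1)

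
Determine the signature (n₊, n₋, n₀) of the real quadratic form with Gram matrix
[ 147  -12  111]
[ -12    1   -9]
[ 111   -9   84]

step 0: pivot 147 → sign +
step 1: pivot 1/49 → sign +
step 2: row/col 2 already zero → sign 0
signature = (2, 0, 1)

Answer: (2, 0, 1)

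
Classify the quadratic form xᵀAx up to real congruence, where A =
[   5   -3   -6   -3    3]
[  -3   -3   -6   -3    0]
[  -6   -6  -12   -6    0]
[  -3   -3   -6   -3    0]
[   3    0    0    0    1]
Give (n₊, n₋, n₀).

step 0: pivot 5 → sign +
step 1: pivot -24/5 → sign −
step 2: pivot -1/8 → sign −
step 3: row/col 3 already zero → sign 0
step 4: row/col 4 already zero → sign 0
signature = (1, 2, 2)

Answer: (1, 2, 2)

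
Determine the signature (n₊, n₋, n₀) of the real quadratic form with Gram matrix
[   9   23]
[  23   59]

Answer: (2, 0, 0)

Derivation:
step 0: pivot 9 → sign +
step 1: pivot 2/9 → sign +
signature = (2, 0, 0)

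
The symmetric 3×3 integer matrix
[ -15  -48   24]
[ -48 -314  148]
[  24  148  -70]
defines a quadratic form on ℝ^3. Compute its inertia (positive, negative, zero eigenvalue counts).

step 0: pivot -15 → sign −
step 1: pivot -802/5 → sign −
step 2: pivot 2/401 → sign +
signature = (1, 2, 0)

Answer: (1, 2, 0)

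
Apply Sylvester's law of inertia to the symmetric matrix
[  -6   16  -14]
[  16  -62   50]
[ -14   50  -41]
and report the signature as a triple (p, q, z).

step 0: pivot -6 → sign −
step 1: pivot -58/3 → sign −
step 2: pivot -1/29 → sign −
signature = (0, 3, 0)

Answer: (0, 3, 0)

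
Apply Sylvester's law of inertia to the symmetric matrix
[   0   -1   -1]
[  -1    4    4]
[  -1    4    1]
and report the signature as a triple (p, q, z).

step 0: pivot 4 → sign +
step 1: pivot -1/4 → sign −
step 2: pivot -3 → sign −
signature = (1, 2, 0)

Answer: (1, 2, 0)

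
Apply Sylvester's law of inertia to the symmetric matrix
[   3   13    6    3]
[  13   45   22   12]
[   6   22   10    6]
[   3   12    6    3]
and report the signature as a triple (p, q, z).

Answer: (2, 2, 0)

Derivation:
step 0: pivot 3 → sign +
step 1: pivot -34/3 → sign −
step 2: pivot -10/17 → sign −
step 3: pivot 3/10 → sign +
signature = (2, 2, 0)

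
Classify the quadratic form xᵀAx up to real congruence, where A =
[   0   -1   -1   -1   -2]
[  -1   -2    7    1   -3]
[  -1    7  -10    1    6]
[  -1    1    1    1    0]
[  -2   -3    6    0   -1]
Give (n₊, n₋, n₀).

step 0: pivot -2 → sign −
step 1: pivot 1/2 → sign +
step 2: pivot -26 → sign −
step 3: pivot 3/26 → sign +
step 4: pivot 6 → sign +
signature = (3, 2, 0)

Answer: (3, 2, 0)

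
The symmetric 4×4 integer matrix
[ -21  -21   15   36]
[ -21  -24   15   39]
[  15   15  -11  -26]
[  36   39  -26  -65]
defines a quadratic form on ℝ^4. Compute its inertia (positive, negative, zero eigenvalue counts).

step 0: pivot -21 → sign −
step 1: pivot -3 → sign −
step 2: pivot -2/7 → sign −
step 3: row/col 3 already zero → sign 0
signature = (0, 3, 1)

Answer: (0, 3, 1)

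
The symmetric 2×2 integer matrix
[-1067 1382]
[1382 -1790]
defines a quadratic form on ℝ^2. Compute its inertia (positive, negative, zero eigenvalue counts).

Answer: (0, 2, 0)

Derivation:
step 0: pivot -1067 → sign −
step 1: pivot -6/1067 → sign −
signature = (0, 2, 0)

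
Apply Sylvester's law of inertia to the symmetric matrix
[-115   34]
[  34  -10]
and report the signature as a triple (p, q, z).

Answer: (1, 1, 0)

Derivation:
step 0: pivot -115 → sign −
step 1: pivot 6/115 → sign +
signature = (1, 1, 0)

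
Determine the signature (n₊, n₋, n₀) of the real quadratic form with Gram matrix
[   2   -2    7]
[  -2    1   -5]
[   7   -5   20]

Answer: (1, 2, 0)

Derivation:
step 0: pivot 2 → sign +
step 1: pivot -1 → sign −
step 2: pivot -1/2 → sign −
signature = (1, 2, 0)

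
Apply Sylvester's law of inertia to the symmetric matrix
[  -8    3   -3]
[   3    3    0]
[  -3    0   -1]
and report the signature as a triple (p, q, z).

step 0: pivot -8 → sign −
step 1: pivot 33/8 → sign +
step 2: pivot -2/11 → sign −
signature = (1, 2, 0)

Answer: (1, 2, 0)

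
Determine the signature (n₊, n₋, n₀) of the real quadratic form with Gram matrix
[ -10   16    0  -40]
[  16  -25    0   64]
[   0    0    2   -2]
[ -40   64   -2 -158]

step 0: pivot -10 → sign −
step 1: pivot 3/5 → sign +
step 2: pivot 2 → sign +
step 3: row/col 3 already zero → sign 0
signature = (2, 1, 1)

Answer: (2, 1, 1)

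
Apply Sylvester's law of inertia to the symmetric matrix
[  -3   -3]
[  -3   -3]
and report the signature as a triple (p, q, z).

Answer: (0, 1, 1)

Derivation:
step 0: pivot -3 → sign −
step 1: row/col 1 already zero → sign 0
signature = (0, 1, 1)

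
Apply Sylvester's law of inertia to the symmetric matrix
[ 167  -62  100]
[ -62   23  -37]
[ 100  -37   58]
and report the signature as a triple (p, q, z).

step 0: pivot 167 → sign +
step 1: pivot -3/167 → sign −
step 2: pivot -1 → sign −
signature = (1, 2, 0)

Answer: (1, 2, 0)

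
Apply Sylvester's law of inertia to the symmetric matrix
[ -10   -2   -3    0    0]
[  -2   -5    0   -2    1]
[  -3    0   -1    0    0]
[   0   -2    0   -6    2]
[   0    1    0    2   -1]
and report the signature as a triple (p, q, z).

step 0: pivot -10 → sign −
step 1: pivot -23/5 → sign −
step 2: pivot -1/46 → sign −
step 3: pivot -2 → sign −
step 4: row/col 4 already zero → sign 0
signature = (0, 4, 1)

Answer: (0, 4, 1)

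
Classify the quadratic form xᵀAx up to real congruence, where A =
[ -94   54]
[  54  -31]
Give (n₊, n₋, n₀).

step 0: pivot -94 → sign −
step 1: pivot 1/47 → sign +
signature = (1, 1, 0)

Answer: (1, 1, 0)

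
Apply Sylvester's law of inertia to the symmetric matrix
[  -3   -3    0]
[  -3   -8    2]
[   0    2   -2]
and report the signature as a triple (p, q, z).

Answer: (0, 3, 0)

Derivation:
step 0: pivot -3 → sign −
step 1: pivot -5 → sign −
step 2: pivot -6/5 → sign −
signature = (0, 3, 0)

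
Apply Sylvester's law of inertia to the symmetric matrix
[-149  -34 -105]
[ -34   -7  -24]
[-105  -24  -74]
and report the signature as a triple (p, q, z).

Answer: (1, 2, 0)

Derivation:
step 0: pivot -149 → sign −
step 1: pivot 113/149 → sign +
step 2: pivot -1/113 → sign −
signature = (1, 2, 0)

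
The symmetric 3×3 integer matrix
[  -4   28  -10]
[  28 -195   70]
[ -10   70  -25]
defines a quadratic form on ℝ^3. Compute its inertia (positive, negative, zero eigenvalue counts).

Answer: (1, 1, 1)

Derivation:
step 0: pivot -4 → sign −
step 1: pivot 1 → sign +
step 2: row/col 2 already zero → sign 0
signature = (1, 1, 1)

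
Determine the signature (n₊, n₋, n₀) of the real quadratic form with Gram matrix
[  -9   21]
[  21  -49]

Answer: (0, 1, 1)

Derivation:
step 0: pivot -9 → sign −
step 1: row/col 1 already zero → sign 0
signature = (0, 1, 1)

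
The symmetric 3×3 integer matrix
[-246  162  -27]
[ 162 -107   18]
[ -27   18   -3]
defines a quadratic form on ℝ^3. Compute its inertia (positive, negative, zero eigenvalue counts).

step 0: pivot -246 → sign −
step 1: pivot -13/41 → sign −
step 2: pivot 3/26 → sign +
signature = (1, 2, 0)

Answer: (1, 2, 0)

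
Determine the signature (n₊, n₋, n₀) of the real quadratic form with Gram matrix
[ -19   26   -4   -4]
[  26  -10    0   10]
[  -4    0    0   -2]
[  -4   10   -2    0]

step 0: pivot -19 → sign −
step 1: pivot 486/19 → sign +
step 2: pivot -80/243 → sign −
step 3: pivot 3/20 → sign +
signature = (2, 2, 0)

Answer: (2, 2, 0)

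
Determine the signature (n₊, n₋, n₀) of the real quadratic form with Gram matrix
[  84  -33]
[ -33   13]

step 0: pivot 84 → sign +
step 1: pivot 1/28 → sign +
signature = (2, 0, 0)

Answer: (2, 0, 0)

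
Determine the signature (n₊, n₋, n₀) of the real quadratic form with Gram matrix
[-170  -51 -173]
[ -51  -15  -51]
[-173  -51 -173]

step 0: pivot -170 → sign −
step 1: pivot 3/10 → sign +
step 2: pivot 6/17 → sign +
signature = (2, 1, 0)

Answer: (2, 1, 0)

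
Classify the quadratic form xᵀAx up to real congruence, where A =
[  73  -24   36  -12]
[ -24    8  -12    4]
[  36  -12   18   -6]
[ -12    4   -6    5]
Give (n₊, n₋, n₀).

Answer: (3, 0, 1)

Derivation:
step 0: pivot 73 → sign +
step 1: pivot 8/73 → sign +
step 2: pivot 3 → sign +
step 3: row/col 3 already zero → sign 0
signature = (3, 0, 1)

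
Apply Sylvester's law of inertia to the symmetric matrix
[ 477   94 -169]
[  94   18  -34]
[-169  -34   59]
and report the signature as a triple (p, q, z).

Answer: (2, 1, 0)

Derivation:
step 0: pivot 477 → sign +
step 1: pivot -250/477 → sign −
step 2: pivot 6/125 → sign +
signature = (2, 1, 0)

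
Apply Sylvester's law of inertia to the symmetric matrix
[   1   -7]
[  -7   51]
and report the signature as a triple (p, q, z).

step 0: pivot 1 → sign +
step 1: pivot 2 → sign +
signature = (2, 0, 0)

Answer: (2, 0, 0)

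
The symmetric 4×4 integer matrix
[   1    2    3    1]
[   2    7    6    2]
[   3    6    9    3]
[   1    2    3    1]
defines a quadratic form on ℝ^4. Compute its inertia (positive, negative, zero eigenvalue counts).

Answer: (2, 0, 2)

Derivation:
step 0: pivot 1 → sign +
step 1: pivot 3 → sign +
step 2: row/col 2 already zero → sign 0
step 3: row/col 3 already zero → sign 0
signature = (2, 0, 2)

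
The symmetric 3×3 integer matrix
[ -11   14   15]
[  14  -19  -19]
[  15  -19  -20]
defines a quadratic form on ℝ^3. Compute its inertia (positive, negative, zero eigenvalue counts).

step 0: pivot -11 → sign −
step 1: pivot -13/11 → sign −
step 2: pivot 6/13 → sign +
signature = (1, 2, 0)

Answer: (1, 2, 0)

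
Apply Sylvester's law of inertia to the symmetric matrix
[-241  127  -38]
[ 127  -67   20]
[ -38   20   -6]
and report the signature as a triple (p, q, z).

step 0: pivot -241 → sign −
step 1: pivot -18/241 → sign −
step 2: row/col 2 already zero → sign 0
signature = (0, 2, 1)

Answer: (0, 2, 1)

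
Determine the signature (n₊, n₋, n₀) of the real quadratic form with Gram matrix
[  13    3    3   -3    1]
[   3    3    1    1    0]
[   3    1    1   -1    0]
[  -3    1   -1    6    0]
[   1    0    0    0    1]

step 0: pivot 13 → sign +
step 1: pivot 30/13 → sign +
step 2: pivot 4/15 → sign +
step 3: pivot 3 → sign +
step 4: pivot 3/4 → sign +
signature = (5, 0, 0)

Answer: (5, 0, 0)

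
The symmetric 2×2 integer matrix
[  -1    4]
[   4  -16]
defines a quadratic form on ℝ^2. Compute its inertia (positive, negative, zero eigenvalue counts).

Answer: (0, 1, 1)

Derivation:
step 0: pivot -1 → sign −
step 1: row/col 1 already zero → sign 0
signature = (0, 1, 1)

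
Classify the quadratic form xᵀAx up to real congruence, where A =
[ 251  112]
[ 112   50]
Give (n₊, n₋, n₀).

Answer: (2, 0, 0)

Derivation:
step 0: pivot 251 → sign +
step 1: pivot 6/251 → sign +
signature = (2, 0, 0)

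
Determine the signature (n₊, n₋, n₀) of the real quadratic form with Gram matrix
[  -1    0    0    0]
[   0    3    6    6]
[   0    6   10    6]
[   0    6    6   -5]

step 0: pivot -1 → sign −
step 1: pivot 3 → sign +
step 2: pivot -2 → sign −
step 3: pivot 1 → sign +
signature = (2, 2, 0)

Answer: (2, 2, 0)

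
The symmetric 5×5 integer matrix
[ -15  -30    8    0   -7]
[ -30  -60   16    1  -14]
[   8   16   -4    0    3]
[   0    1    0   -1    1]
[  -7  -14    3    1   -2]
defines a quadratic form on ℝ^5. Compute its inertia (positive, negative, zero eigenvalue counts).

Answer: (2, 3, 0)

Derivation:
step 0: pivot -15 → sign −
step 1: pivot 4/15 → sign +
step 2: pivot -1 → sign −
step 3: pivot 1 → sign +
step 4: pivot -3/4 → sign −
signature = (2, 3, 0)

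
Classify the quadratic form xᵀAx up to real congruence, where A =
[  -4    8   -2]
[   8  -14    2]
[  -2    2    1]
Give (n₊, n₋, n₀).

step 0: pivot -4 → sign −
step 1: pivot 2 → sign +
step 2: row/col 2 already zero → sign 0
signature = (1, 1, 1)

Answer: (1, 1, 1)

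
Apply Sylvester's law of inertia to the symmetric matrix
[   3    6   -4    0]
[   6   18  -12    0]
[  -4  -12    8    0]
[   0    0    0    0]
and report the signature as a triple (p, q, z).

Answer: (2, 0, 2)

Derivation:
step 0: pivot 3 → sign +
step 1: pivot 6 → sign +
step 2: row/col 2 already zero → sign 0
step 3: row/col 3 already zero → sign 0
signature = (2, 0, 2)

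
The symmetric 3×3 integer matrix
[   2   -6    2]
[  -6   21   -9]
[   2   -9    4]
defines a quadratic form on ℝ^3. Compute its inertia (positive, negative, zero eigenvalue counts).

step 0: pivot 2 → sign +
step 1: pivot 3 → sign +
step 2: pivot -1 → sign −
signature = (2, 1, 0)

Answer: (2, 1, 0)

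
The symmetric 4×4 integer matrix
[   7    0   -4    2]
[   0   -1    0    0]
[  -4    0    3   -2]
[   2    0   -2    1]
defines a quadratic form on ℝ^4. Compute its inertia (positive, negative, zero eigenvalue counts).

Answer: (2, 2, 0)

Derivation:
step 0: pivot 7 → sign +
step 1: pivot -1 → sign −
step 2: pivot 5/7 → sign +
step 3: pivot -3/5 → sign −
signature = (2, 2, 0)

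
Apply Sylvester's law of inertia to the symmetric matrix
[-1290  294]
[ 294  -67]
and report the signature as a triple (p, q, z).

Answer: (1, 1, 0)

Derivation:
step 0: pivot -1290 → sign −
step 1: pivot 1/215 → sign +
signature = (1, 1, 0)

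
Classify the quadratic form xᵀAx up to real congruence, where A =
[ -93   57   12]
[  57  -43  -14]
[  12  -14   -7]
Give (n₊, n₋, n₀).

Answer: (1, 2, 0)

Derivation:
step 0: pivot -93 → sign −
step 1: pivot -250/31 → sign −
step 2: pivot 3/125 → sign +
signature = (1, 2, 0)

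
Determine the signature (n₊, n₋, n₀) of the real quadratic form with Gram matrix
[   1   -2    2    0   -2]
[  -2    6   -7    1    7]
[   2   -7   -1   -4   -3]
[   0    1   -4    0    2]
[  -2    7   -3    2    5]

Answer: (3, 2, 0)

Derivation:
step 0: pivot 1 → sign +
step 1: pivot 2 → sign +
step 2: pivot -19/2 → sign −
step 3: pivot 3/19 → sign +
step 4: pivot -6 → sign −
signature = (3, 2, 0)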